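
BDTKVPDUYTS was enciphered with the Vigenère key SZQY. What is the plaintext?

Repeat the key across the ciphertext: SZQYSZQYSZQ
B(1)−S(18): -17≡9 → J
D(3)−Z(25): -22≡4 → E
T(19)−Q(16): 3 → D
K(10)−Y(24): -14≡12 → M
V(21)−S(18): 3 → D
P(15)−Z(25): -10≡16 → Q
D(3)−Q(16): -13≡13 → N
U(20)−Y(24): -4≡22 → W
Y(24)−S(18): 6 → G
T(19)−Z(25): -6≡20 → U
S(18)−Q(16): 2 → C

JEDMDQNWGUC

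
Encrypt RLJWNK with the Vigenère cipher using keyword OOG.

FZPKBQ

Repeat the key across the message: OOGOOG
R(17)+O(14): 31≡5 → F
L(11)+O(14): 25 → Z
J(9)+G(6): 15 → P
W(22)+O(14): 36≡10 → K
N(13)+O(14): 27≡1 → B
K(10)+G(6): 16 → Q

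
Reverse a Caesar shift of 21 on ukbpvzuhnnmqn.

u(20): 20−21=-1≡25 → z
k(10): 10−21=-11≡15 → p
b(1): 1−21=-20≡6 → g
p(15): 15−21=-6≡20 → u
v(21): 21−21=0 → a
z(25): 25−21=4 → e
u(20): 20−21=-1≡25 → z
h(7): 7−21=-14≡12 → m
n(13): 13−21=-8≡18 → s
n(13): 13−21=-8≡18 → s
m(12): 12−21=-9≡17 → r
q(16): 16−21=-5≡21 → v
n(13): 13−21=-8≡18 → s

zpguaezmssrvs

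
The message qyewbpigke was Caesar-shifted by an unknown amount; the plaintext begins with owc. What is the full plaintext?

From the crib: q(16)−o(14)=2, so the shift is 2.
Subtract 2 from each ciphertext letter:
q(16): 16−2=14 → o
y(24): 24−2=22 → w
e(4): 4−2=2 → c
w(22): 22−2=20 → u
b(1): 1−2=-1≡25 → z
p(15): 15−2=13 → n
i(8): 8−2=6 → g
g(6): 6−2=4 → e
k(10): 10−2=8 → i
e(4): 4−2=2 → c

owcuzngeic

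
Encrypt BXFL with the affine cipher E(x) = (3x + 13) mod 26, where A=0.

B(1): 3·1+13=16 → Q
X(23): 3·23+13=82≡4 → E
F(5): 3·5+13=28≡2 → C
L(11): 3·11+13=46≡20 → U

QECU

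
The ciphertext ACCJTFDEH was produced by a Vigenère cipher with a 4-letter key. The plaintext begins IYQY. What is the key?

SEML

Subtract each crib letter from the matching ciphertext letter (mod 26):
A(0)−I(8)=-8≡18 → S
C(2)−Y(24)=-22≡4 → E
C(2)−Q(16)=-14≡12 → M
J(9)−Y(24)=-15≡11 → L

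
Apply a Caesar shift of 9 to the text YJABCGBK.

Y(24): 24+9=33≡7 → H
J(9): 9+9=18 → S
A(0): 0+9=9 → J
B(1): 1+9=10 → K
C(2): 2+9=11 → L
G(6): 6+9=15 → P
B(1): 1+9=10 → K
K(10): 10+9=19 → T

HSJKLPKT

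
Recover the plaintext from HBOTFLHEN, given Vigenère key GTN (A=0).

Repeat the key across the ciphertext: GTNGTNGTN
H(7)−G(6): 1 → B
B(1)−T(19): -18≡8 → I
O(14)−N(13): 1 → B
T(19)−G(6): 13 → N
F(5)−T(19): -14≡12 → M
L(11)−N(13): -2≡24 → Y
H(7)−G(6): 1 → B
E(4)−T(19): -15≡11 → L
N(13)−N(13): 0 → A

BIBNMYBLA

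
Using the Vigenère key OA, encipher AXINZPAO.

OXWNNPOO

Repeat the key across the message: OAOAOAOA
A(0)+O(14): 14 → O
X(23)+A(0): 23 → X
I(8)+O(14): 22 → W
N(13)+A(0): 13 → N
Z(25)+O(14): 39≡13 → N
P(15)+A(0): 15 → P
A(0)+O(14): 14 → O
O(14)+A(0): 14 → O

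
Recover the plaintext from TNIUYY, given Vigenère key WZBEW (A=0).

XOHQCC

Repeat the key across the ciphertext: WZBEWW
T(19)−W(22): -3≡23 → X
N(13)−Z(25): -12≡14 → O
I(8)−B(1): 7 → H
U(20)−E(4): 16 → Q
Y(24)−W(22): 2 → C
Y(24)−W(22): 2 → C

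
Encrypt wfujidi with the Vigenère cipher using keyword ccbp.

yhvykfj

Repeat the key across the message: ccbpccb
w(22)+c(2): 24 → y
f(5)+c(2): 7 → h
u(20)+b(1): 21 → v
j(9)+p(15): 24 → y
i(8)+c(2): 10 → k
d(3)+c(2): 5 → f
i(8)+b(1): 9 → j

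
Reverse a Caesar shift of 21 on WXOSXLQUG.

BCTXCQVZL

W(22): 22−21=1 → B
X(23): 23−21=2 → C
O(14): 14−21=-7≡19 → T
S(18): 18−21=-3≡23 → X
X(23): 23−21=2 → C
L(11): 11−21=-10≡16 → Q
Q(16): 16−21=-5≡21 → V
U(20): 20−21=-1≡25 → Z
G(6): 6−21=-15≡11 → L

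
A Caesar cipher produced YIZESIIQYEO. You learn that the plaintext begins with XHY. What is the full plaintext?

XHYDRHHPXDN

From the crib: Y(24)−X(23)=1, so the shift is 1.
Subtract 1 from each ciphertext letter:
Y(24): 24−1=23 → X
I(8): 8−1=7 → H
Z(25): 25−1=24 → Y
E(4): 4−1=3 → D
S(18): 18−1=17 → R
I(8): 8−1=7 → H
I(8): 8−1=7 → H
Q(16): 16−1=15 → P
Y(24): 24−1=23 → X
E(4): 4−1=3 → D
O(14): 14−1=13 → N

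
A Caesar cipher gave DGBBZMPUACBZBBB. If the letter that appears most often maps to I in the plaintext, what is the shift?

The most frequent ciphertext letter is B (appears 6 times).
B is position 1; I is position 8.
Shift = -7≡19.

19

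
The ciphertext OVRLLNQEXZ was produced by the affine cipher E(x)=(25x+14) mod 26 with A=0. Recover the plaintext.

ATXDDBYKRP

The inverse of 25 mod 26 is 25, since 25·25=625≡1. Apply D(y)=25·(y−14) mod 26:
O(14): 25·(14−14)=0 → A
V(21): 25·(21−14)=175≡19 → T
R(17): 25·(17−14)=75≡23 → X
L(11): 25·(11−14)=-75≡3 → D
L(11): 25·(11−14)=-75≡3 → D
N(13): 25·(13−14)=-25≡1 → B
Q(16): 25·(16−14)=50≡24 → Y
E(4): 25·(4−14)=-250≡10 → K
X(23): 25·(23−14)=225≡17 → R
Z(25): 25·(25−14)=275≡15 → P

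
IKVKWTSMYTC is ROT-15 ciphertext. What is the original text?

TVGVHEDXJEN

I(8): 8−15=-7≡19 → T
K(10): 10−15=-5≡21 → V
V(21): 21−15=6 → G
K(10): 10−15=-5≡21 → V
W(22): 22−15=7 → H
T(19): 19−15=4 → E
S(18): 18−15=3 → D
M(12): 12−15=-3≡23 → X
Y(24): 24−15=9 → J
T(19): 19−15=4 → E
C(2): 2−15=-13≡13 → N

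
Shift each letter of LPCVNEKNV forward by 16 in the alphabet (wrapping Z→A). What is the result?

BFSLDUADL

L(11): 11+16=27≡1 → B
P(15): 15+16=31≡5 → F
C(2): 2+16=18 → S
V(21): 21+16=37≡11 → L
N(13): 13+16=29≡3 → D
E(4): 4+16=20 → U
K(10): 10+16=26≡0 → A
N(13): 13+16=29≡3 → D
V(21): 21+16=37≡11 → L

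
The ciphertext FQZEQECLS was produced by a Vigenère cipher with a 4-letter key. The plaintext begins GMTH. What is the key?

ZEGX

Subtract each crib letter from the matching ciphertext letter (mod 26):
F(5)−G(6)=-1≡25 → Z
Q(16)−M(12)=4 → E
Z(25)−T(19)=6 → G
E(4)−H(7)=-3≡23 → X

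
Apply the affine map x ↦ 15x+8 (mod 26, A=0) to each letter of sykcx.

secmp

s(18): 15·18+8=278≡18 → s
y(24): 15·24+8=368≡4 → e
k(10): 15·10+8=158≡2 → c
c(2): 15·2+8=38≡12 → m
x(23): 15·23+8=353≡15 → p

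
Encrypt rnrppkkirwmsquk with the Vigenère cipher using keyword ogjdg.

Repeat the key across the message: ogjdgogjdgogjdg
r(17)+o(14): 31≡5 → f
n(13)+g(6): 19 → t
r(17)+j(9): 26≡0 → a
p(15)+d(3): 18 → s
p(15)+g(6): 21 → v
k(10)+o(14): 24 → y
k(10)+g(6): 16 → q
i(8)+j(9): 17 → r
r(17)+d(3): 20 → u
w(22)+g(6): 28≡2 → c
m(12)+o(14): 26≡0 → a
s(18)+g(6): 24 → y
q(16)+j(9): 25 → z
u(20)+d(3): 23 → x
k(10)+g(6): 16 → q

ftasvyqrucayzxq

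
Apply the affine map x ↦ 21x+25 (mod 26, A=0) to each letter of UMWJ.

U(20): 21·20+25=445≡3 → D
M(12): 21·12+25=277≡17 → R
W(22): 21·22+25=487≡19 → T
J(9): 21·9+25=214≡6 → G

DRTG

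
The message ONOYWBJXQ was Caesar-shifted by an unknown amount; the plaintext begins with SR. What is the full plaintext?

From the crib: O(14)−S(18)=-4≡22, so the shift is 22.
Subtract 22 from each ciphertext letter:
O(14): 14−22=-8≡18 → S
N(13): 13−22=-9≡17 → R
O(14): 14−22=-8≡18 → S
Y(24): 24−22=2 → C
W(22): 22−22=0 → A
B(1): 1−22=-21≡5 → F
J(9): 9−22=-13≡13 → N
X(23): 23−22=1 → B
Q(16): 16−22=-6≡20 → U

SRSCAFNBU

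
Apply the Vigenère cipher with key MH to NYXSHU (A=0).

Repeat the key across the message: MHMHMH
N(13)+M(12): 25 → Z
Y(24)+H(7): 31≡5 → F
X(23)+M(12): 35≡9 → J
S(18)+H(7): 25 → Z
H(7)+M(12): 19 → T
U(20)+H(7): 27≡1 → B

ZFJZTB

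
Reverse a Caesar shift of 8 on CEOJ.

C(2): 2−8=-6≡20 → U
E(4): 4−8=-4≡22 → W
O(14): 14−8=6 → G
J(9): 9−8=1 → B

UWGB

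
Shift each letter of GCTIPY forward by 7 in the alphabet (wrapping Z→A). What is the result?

G(6): 6+7=13 → N
C(2): 2+7=9 → J
T(19): 19+7=26≡0 → A
I(8): 8+7=15 → P
P(15): 15+7=22 → W
Y(24): 24+7=31≡5 → F

NJAPWF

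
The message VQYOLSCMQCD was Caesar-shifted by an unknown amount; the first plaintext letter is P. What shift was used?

6

From the crib: V(21)−P(15)=6, so the shift is 6.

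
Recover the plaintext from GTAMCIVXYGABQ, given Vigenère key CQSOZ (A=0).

Repeat the key across the ciphertext: CQSOZCQSOZCQS
G(6)−C(2): 4 → E
T(19)−Q(16): 3 → D
A(0)−S(18): -18≡8 → I
M(12)−O(14): -2≡24 → Y
C(2)−Z(25): -23≡3 → D
I(8)−C(2): 6 → G
V(21)−Q(16): 5 → F
X(23)−S(18): 5 → F
Y(24)−O(14): 10 → K
G(6)−Z(25): -19≡7 → H
A(0)−C(2): -2≡24 → Y
B(1)−Q(16): -15≡11 → L
Q(16)−S(18): -2≡24 → Y

EDIYDGFFKHYLY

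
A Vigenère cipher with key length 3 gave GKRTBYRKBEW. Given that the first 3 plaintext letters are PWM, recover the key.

Subtract each crib letter from the matching ciphertext letter (mod 26):
G(6)−P(15)=-9≡17 → R
K(10)−W(22)=-12≡14 → O
R(17)−M(12)=5 → F

ROF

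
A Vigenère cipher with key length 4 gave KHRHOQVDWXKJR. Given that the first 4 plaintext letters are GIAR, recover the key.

Subtract each crib letter from the matching ciphertext letter (mod 26):
K(10)−G(6)=4 → E
H(7)−I(8)=-1≡25 → Z
R(17)−A(0)=17 → R
H(7)−R(17)=-10≡16 → Q

EZRQ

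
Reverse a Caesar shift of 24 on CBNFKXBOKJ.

EDPHMZDQML

C(2): 2−24=-22≡4 → E
B(1): 1−24=-23≡3 → D
N(13): 13−24=-11≡15 → P
F(5): 5−24=-19≡7 → H
K(10): 10−24=-14≡12 → M
X(23): 23−24=-1≡25 → Z
B(1): 1−24=-23≡3 → D
O(14): 14−24=-10≡16 → Q
K(10): 10−24=-14≡12 → M
J(9): 9−24=-15≡11 → L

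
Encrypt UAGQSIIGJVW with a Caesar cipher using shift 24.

U(20): 20+24=44≡18 → S
A(0): 0+24=24 → Y
G(6): 6+24=30≡4 → E
Q(16): 16+24=40≡14 → O
S(18): 18+24=42≡16 → Q
I(8): 8+24=32≡6 → G
I(8): 8+24=32≡6 → G
G(6): 6+24=30≡4 → E
J(9): 9+24=33≡7 → H
V(21): 21+24=45≡19 → T
W(22): 22+24=46≡20 → U

SYEOQGGEHTU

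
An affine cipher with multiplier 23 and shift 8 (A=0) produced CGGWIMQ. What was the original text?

CSSEAQG

The inverse of 23 mod 26 is 17, since 23·17=391≡1. Apply D(y)=17·(y−8) mod 26:
C(2): 17·(2−8)=-102≡2 → C
G(6): 17·(6−8)=-34≡18 → S
G(6): 17·(6−8)=-34≡18 → S
W(22): 17·(22−8)=238≡4 → E
I(8): 17·(8−8)=0 → A
M(12): 17·(12−8)=68≡16 → Q
Q(16): 17·(16−8)=136≡6 → G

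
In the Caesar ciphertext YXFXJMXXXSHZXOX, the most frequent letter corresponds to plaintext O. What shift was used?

The most frequent ciphertext letter is X (appears 7 times).
X is position 23; O is position 14.
Shift = 9.

9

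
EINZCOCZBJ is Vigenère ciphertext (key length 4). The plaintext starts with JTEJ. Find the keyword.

Subtract each crib letter from the matching ciphertext letter (mod 26):
E(4)−J(9)=-5≡21 → V
I(8)−T(19)=-11≡15 → P
N(13)−E(4)=9 → J
Z(25)−J(9)=16 → Q

VPJQ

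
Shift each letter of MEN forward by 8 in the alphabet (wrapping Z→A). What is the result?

M(12): 12+8=20 → U
E(4): 4+8=12 → M
N(13): 13+8=21 → V

UMV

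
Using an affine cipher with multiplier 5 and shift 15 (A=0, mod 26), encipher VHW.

V(21): 5·21+15=120≡16 → Q
H(7): 5·7+15=50≡24 → Y
W(22): 5·22+15=125≡21 → V

QYV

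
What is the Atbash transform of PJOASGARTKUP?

P(15) → K(10)
J(9) → Q(16)
O(14) → L(11)
A(0) → Z(25)
S(18) → H(7)
G(6) → T(19)
A(0) → Z(25)
R(17) → I(8)
T(19) → G(6)
K(10) → P(15)
U(20) → F(5)
P(15) → K(10)

KQLZHTZIGPFK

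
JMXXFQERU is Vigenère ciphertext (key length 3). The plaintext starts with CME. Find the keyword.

Subtract each crib letter from the matching ciphertext letter (mod 26):
J(9)−C(2)=7 → H
M(12)−M(12)=0 → A
X(23)−E(4)=19 → T

HAT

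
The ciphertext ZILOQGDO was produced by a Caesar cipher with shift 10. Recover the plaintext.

Z(25): 25−10=15 → P
I(8): 8−10=-2≡24 → Y
L(11): 11−10=1 → B
O(14): 14−10=4 → E
Q(16): 16−10=6 → G
G(6): 6−10=-4≡22 → W
D(3): 3−10=-7≡19 → T
O(14): 14−10=4 → E

PYBEGWTE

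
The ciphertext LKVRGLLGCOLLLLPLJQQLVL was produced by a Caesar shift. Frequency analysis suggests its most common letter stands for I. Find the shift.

The most frequent ciphertext letter is L (appears 10 times).
L is position 11; I is position 8.
Shift = 3.

3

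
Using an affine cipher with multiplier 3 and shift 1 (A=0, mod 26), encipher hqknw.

h(7): 3·7+1=22 → w
q(16): 3·16+1=49≡23 → x
k(10): 3·10+1=31≡5 → f
n(13): 3·13+1=40≡14 → o
w(22): 3·22+1=67≡15 → p

wxfop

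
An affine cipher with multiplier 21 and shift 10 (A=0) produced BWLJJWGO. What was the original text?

The inverse of 21 mod 26 is 5, since 21·5=105≡1. Apply D(y)=5·(y−10) mod 26:
B(1): 5·(1−10)=-45≡7 → H
W(22): 5·(22−10)=60≡8 → I
L(11): 5·(11−10)=5 → F
J(9): 5·(9−10)=-5≡21 → V
J(9): 5·(9−10)=-5≡21 → V
W(22): 5·(22−10)=60≡8 → I
G(6): 5·(6−10)=-20≡6 → G
O(14): 5·(14−10)=20 → U

HIFVVIGU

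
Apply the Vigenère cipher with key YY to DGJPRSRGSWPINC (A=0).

BEHNPQPEQUNGLA

Repeat the key across the message: YYYYYYYYYYYYYY
D(3)+Y(24): 27≡1 → B
G(6)+Y(24): 30≡4 → E
J(9)+Y(24): 33≡7 → H
P(15)+Y(24): 39≡13 → N
R(17)+Y(24): 41≡15 → P
S(18)+Y(24): 42≡16 → Q
R(17)+Y(24): 41≡15 → P
G(6)+Y(24): 30≡4 → E
S(18)+Y(24): 42≡16 → Q
W(22)+Y(24): 46≡20 → U
P(15)+Y(24): 39≡13 → N
I(8)+Y(24): 32≡6 → G
N(13)+Y(24): 37≡11 → L
C(2)+Y(24): 26≡0 → A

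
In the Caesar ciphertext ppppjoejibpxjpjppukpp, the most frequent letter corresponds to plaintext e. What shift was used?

11

The most frequent ciphertext letter is p (appears 10 times).
p is position 15; e is position 4.
Shift = 11.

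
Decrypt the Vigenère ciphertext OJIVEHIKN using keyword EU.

Repeat the key across the ciphertext: EUEUEUEUE
O(14)−E(4): 10 → K
J(9)−U(20): -11≡15 → P
I(8)−E(4): 4 → E
V(21)−U(20): 1 → B
E(4)−E(4): 0 → A
H(7)−U(20): -13≡13 → N
I(8)−E(4): 4 → E
K(10)−U(20): -10≡16 → Q
N(13)−E(4): 9 → J

KPEBANEQJ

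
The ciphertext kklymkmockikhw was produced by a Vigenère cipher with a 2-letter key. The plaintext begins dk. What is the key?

ha

Subtract each crib letter from the matching ciphertext letter (mod 26):
k(10)−d(3)=7 → h
k(10)−k(10)=0 → a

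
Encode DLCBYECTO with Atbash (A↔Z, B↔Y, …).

WOXYBVXGL

D(3) → W(22)
L(11) → O(14)
C(2) → X(23)
B(1) → Y(24)
Y(24) → B(1)
E(4) → V(21)
C(2) → X(23)
T(19) → G(6)
O(14) → L(11)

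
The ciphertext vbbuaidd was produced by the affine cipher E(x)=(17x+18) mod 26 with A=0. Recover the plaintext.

rzzucett

The inverse of 17 mod 26 is 23, since 17·23=391≡1. Apply D(y)=23·(y−18) mod 26:
v(21): 23·(21−18)=69≡17 → r
b(1): 23·(1−18)=-391≡25 → z
b(1): 23·(1−18)=-391≡25 → z
u(20): 23·(20−18)=46≡20 → u
a(0): 23·(0−18)=-414≡2 → c
i(8): 23·(8−18)=-230≡4 → e
d(3): 23·(3−18)=-345≡19 → t
d(3): 23·(3−18)=-345≡19 → t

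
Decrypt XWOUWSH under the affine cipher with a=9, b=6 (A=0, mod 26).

The inverse of 9 mod 26 is 3, since 9·3=27≡1. Apply D(y)=3·(y−6) mod 26:
X(23): 3·(23−6)=51≡25 → Z
W(22): 3·(22−6)=48≡22 → W
O(14): 3·(14−6)=24 → Y
U(20): 3·(20−6)=42≡16 → Q
W(22): 3·(22−6)=48≡22 → W
S(18): 3·(18−6)=36≡10 → K
H(7): 3·(7−6)=3 → D

ZWYQWKD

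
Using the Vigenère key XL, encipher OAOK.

Repeat the key across the message: XLXL
O(14)+X(23): 37≡11 → L
A(0)+L(11): 11 → L
O(14)+X(23): 37≡11 → L
K(10)+L(11): 21 → V

LLLV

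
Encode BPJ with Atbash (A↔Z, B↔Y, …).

YKQ

B(1) → Y(24)
P(15) → K(10)
J(9) → Q(16)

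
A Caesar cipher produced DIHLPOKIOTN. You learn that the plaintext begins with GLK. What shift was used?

23

From the crib: D(3)−G(6)=-3≡23, so the shift is 23.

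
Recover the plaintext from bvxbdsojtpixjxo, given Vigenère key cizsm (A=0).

znyjrqgkbdgpkfc

Repeat the key across the ciphertext: cizsmcizsmcizsm
b(1)−c(2): -1≡25 → z
v(21)−i(8): 13 → n
x(23)−z(25): -2≡24 → y
b(1)−s(18): -17≡9 → j
d(3)−m(12): -9≡17 → r
s(18)−c(2): 16 → q
o(14)−i(8): 6 → g
j(9)−z(25): -16≡10 → k
t(19)−s(18): 1 → b
p(15)−m(12): 3 → d
i(8)−c(2): 6 → g
x(23)−i(8): 15 → p
j(9)−z(25): -16≡10 → k
x(23)−s(18): 5 → f
o(14)−m(12): 2 → c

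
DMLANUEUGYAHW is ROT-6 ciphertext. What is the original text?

XGFUHOYOASUBQ

D(3): 3−6=-3≡23 → X
M(12): 12−6=6 → G
L(11): 11−6=5 → F
A(0): 0−6=-6≡20 → U
N(13): 13−6=7 → H
U(20): 20−6=14 → O
E(4): 4−6=-2≡24 → Y
U(20): 20−6=14 → O
G(6): 6−6=0 → A
Y(24): 24−6=18 → S
A(0): 0−6=-6≡20 → U
H(7): 7−6=1 → B
W(22): 22−6=16 → Q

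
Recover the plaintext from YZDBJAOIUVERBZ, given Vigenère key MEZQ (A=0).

MVELXWPSIRFBPV

Repeat the key across the ciphertext: MEZQMEZQMEZQME
Y(24)−M(12): 12 → M
Z(25)−E(4): 21 → V
D(3)−Z(25): -22≡4 → E
B(1)−Q(16): -15≡11 → L
J(9)−M(12): -3≡23 → X
A(0)−E(4): -4≡22 → W
O(14)−Z(25): -11≡15 → P
I(8)−Q(16): -8≡18 → S
U(20)−M(12): 8 → I
V(21)−E(4): 17 → R
E(4)−Z(25): -21≡5 → F
R(17)−Q(16): 1 → B
B(1)−M(12): -11≡15 → P
Z(25)−E(4): 21 → V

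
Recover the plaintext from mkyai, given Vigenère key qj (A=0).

Repeat the key across the ciphertext: qjqjq
m(12)−q(16): -4≡22 → w
k(10)−j(9): 1 → b
y(24)−q(16): 8 → i
a(0)−j(9): -9≡17 → r
i(8)−q(16): -8≡18 → s

wbirs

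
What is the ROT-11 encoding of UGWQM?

FRHBX

U(20): 20+11=31≡5 → F
G(6): 6+11=17 → R
W(22): 22+11=33≡7 → H
Q(16): 16+11=27≡1 → B
M(12): 12+11=23 → X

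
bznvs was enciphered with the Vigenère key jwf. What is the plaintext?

Repeat the key across the ciphertext: jwfjw
b(1)−j(9): -8≡18 → s
z(25)−w(22): 3 → d
n(13)−f(5): 8 → i
v(21)−j(9): 12 → m
s(18)−w(22): -4≡22 → w

sdimw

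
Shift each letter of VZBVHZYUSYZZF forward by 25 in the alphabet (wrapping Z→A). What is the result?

UYAUGYXTRXYYE

V(21): 21+25=46≡20 → U
Z(25): 25+25=50≡24 → Y
B(1): 1+25=26≡0 → A
V(21): 21+25=46≡20 → U
H(7): 7+25=32≡6 → G
Z(25): 25+25=50≡24 → Y
Y(24): 24+25=49≡23 → X
U(20): 20+25=45≡19 → T
S(18): 18+25=43≡17 → R
Y(24): 24+25=49≡23 → X
Z(25): 25+25=50≡24 → Y
Z(25): 25+25=50≡24 → Y
F(5): 5+25=30≡4 → E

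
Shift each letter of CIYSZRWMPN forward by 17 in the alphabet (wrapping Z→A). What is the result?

C(2): 2+17=19 → T
I(8): 8+17=25 → Z
Y(24): 24+17=41≡15 → P
S(18): 18+17=35≡9 → J
Z(25): 25+17=42≡16 → Q
R(17): 17+17=34≡8 → I
W(22): 22+17=39≡13 → N
M(12): 12+17=29≡3 → D
P(15): 15+17=32≡6 → G
N(13): 13+17=30≡4 → E

TZPJQINDGE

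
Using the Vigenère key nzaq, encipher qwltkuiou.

dvljxtieh

Repeat the key across the message: nzaqnzaqn
q(16)+n(13): 29≡3 → d
w(22)+z(25): 47≡21 → v
l(11)+a(0): 11 → l
t(19)+q(16): 35≡9 → j
k(10)+n(13): 23 → x
u(20)+z(25): 45≡19 → t
i(8)+a(0): 8 → i
o(14)+q(16): 30≡4 → e
u(20)+n(13): 33≡7 → h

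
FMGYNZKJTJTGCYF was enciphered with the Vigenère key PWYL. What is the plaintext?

Repeat the key across the ciphertext: PWYLPWYLPWYLPWY
F(5)−P(15): -10≡16 → Q
M(12)−W(22): -10≡16 → Q
G(6)−Y(24): -18≡8 → I
Y(24)−L(11): 13 → N
N(13)−P(15): -2≡24 → Y
Z(25)−W(22): 3 → D
K(10)−Y(24): -14≡12 → M
J(9)−L(11): -2≡24 → Y
T(19)−P(15): 4 → E
J(9)−W(22): -13≡13 → N
T(19)−Y(24): -5≡21 → V
G(6)−L(11): -5≡21 → V
C(2)−P(15): -13≡13 → N
Y(24)−W(22): 2 → C
F(5)−Y(24): -19≡7 → H

QQINYDMYENVVNCH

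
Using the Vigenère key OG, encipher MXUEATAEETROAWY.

Repeat the key across the message: OGOGOGOGOGOGOGO
M(12)+O(14): 26≡0 → A
X(23)+G(6): 29≡3 → D
U(20)+O(14): 34≡8 → I
E(4)+G(6): 10 → K
A(0)+O(14): 14 → O
T(19)+G(6): 25 → Z
A(0)+O(14): 14 → O
E(4)+G(6): 10 → K
E(4)+O(14): 18 → S
T(19)+G(6): 25 → Z
R(17)+O(14): 31≡5 → F
O(14)+G(6): 20 → U
A(0)+O(14): 14 → O
W(22)+G(6): 28≡2 → C
Y(24)+O(14): 38≡12 → M

ADIKOZOKSZFUOCM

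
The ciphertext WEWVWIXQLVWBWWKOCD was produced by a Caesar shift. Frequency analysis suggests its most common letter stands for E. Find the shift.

The most frequent ciphertext letter is W (appears 6 times).
W is position 22; E is position 4.
Shift = 18.

18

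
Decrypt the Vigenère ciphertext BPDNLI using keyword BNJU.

ACUTKV

Repeat the key across the ciphertext: BNJUBN
B(1)−B(1): 0 → A
P(15)−N(13): 2 → C
D(3)−J(9): -6≡20 → U
N(13)−U(20): -7≡19 → T
L(11)−B(1): 10 → K
I(8)−N(13): -5≡21 → V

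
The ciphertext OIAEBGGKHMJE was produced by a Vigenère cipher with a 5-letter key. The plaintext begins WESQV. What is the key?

SEIOG

Subtract each crib letter from the matching ciphertext letter (mod 26):
O(14)−W(22)=-8≡18 → S
I(8)−E(4)=4 → E
A(0)−S(18)=-18≡8 → I
E(4)−Q(16)=-12≡14 → O
B(1)−V(21)=-20≡6 → G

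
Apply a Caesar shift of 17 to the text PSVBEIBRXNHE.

P(15): 15+17=32≡6 → G
S(18): 18+17=35≡9 → J
V(21): 21+17=38≡12 → M
B(1): 1+17=18 → S
E(4): 4+17=21 → V
I(8): 8+17=25 → Z
B(1): 1+17=18 → S
R(17): 17+17=34≡8 → I
X(23): 23+17=40≡14 → O
N(13): 13+17=30≡4 → E
H(7): 7+17=24 → Y
E(4): 4+17=21 → V

GJMSVZSIOEYV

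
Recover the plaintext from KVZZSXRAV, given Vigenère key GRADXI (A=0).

EEZWVPLJV

Repeat the key across the ciphertext: GRADXIGRA
K(10)−G(6): 4 → E
V(21)−R(17): 4 → E
Z(25)−A(0): 25 → Z
Z(25)−D(3): 22 → W
S(18)−X(23): -5≡21 → V
X(23)−I(8): 15 → P
R(17)−G(6): 11 → L
A(0)−R(17): -17≡9 → J
V(21)−A(0): 21 → V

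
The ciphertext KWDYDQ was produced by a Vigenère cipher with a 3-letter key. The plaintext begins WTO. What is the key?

Subtract each crib letter from the matching ciphertext letter (mod 26):
K(10)−W(22)=-12≡14 → O
W(22)−T(19)=3 → D
D(3)−O(14)=-11≡15 → P

ODP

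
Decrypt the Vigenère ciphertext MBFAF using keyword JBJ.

DAWRE

Repeat the key across the ciphertext: JBJJB
M(12)−J(9): 3 → D
B(1)−B(1): 0 → A
F(5)−J(9): -4≡22 → W
A(0)−J(9): -9≡17 → R
F(5)−B(1): 4 → E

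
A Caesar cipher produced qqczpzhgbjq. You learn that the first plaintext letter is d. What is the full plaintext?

ddpmcmutowd

From the crib: q(16)−d(3)=13, so the shift is 13.
Subtract 13 from each ciphertext letter:
q(16): 16−13=3 → d
q(16): 16−13=3 → d
c(2): 2−13=-11≡15 → p
z(25): 25−13=12 → m
p(15): 15−13=2 → c
z(25): 25−13=12 → m
h(7): 7−13=-6≡20 → u
g(6): 6−13=-7≡19 → t
b(1): 1−13=-12≡14 → o
j(9): 9−13=-4≡22 → w
q(16): 16−13=3 → d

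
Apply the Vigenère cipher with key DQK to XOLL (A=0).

AEVO

Repeat the key across the message: DQKD
X(23)+D(3): 26≡0 → A
O(14)+Q(16): 30≡4 → E
L(11)+K(10): 21 → V
L(11)+D(3): 14 → O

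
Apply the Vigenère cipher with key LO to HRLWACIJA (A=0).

Repeat the key across the message: LOLOLOLOL
H(7)+L(11): 18 → S
R(17)+O(14): 31≡5 → F
L(11)+L(11): 22 → W
W(22)+O(14): 36≡10 → K
A(0)+L(11): 11 → L
C(2)+O(14): 16 → Q
I(8)+L(11): 19 → T
J(9)+O(14): 23 → X
A(0)+L(11): 11 → L

SFWKLQTXL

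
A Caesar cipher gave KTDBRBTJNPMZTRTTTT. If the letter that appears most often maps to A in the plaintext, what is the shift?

The most frequent ciphertext letter is T (appears 7 times).
T is position 19; A is position 0.
Shift = 19.

19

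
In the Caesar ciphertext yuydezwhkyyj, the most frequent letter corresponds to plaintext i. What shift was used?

16

The most frequent ciphertext letter is y (appears 4 times).
y is position 24; i is position 8.
Shift = 16.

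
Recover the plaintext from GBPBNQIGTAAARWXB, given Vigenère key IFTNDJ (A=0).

YWWOKHABANXRJREO

Repeat the key across the ciphertext: IFTNDJIFTNDJIFTN
G(6)−I(8): -2≡24 → Y
B(1)−F(5): -4≡22 → W
P(15)−T(19): -4≡22 → W
B(1)−N(13): -12≡14 → O
N(13)−D(3): 10 → K
Q(16)−J(9): 7 → H
I(8)−I(8): 0 → A
G(6)−F(5): 1 → B
T(19)−T(19): 0 → A
A(0)−N(13): -13≡13 → N
A(0)−D(3): -3≡23 → X
A(0)−J(9): -9≡17 → R
R(17)−I(8): 9 → J
W(22)−F(5): 17 → R
X(23)−T(19): 4 → E
B(1)−N(13): -12≡14 → O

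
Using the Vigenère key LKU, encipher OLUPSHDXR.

ZVOACBOHL

Repeat the key across the message: LKULKULKU
O(14)+L(11): 25 → Z
L(11)+K(10): 21 → V
U(20)+U(20): 40≡14 → O
P(15)+L(11): 26≡0 → A
S(18)+K(10): 28≡2 → C
H(7)+U(20): 27≡1 → B
D(3)+L(11): 14 → O
X(23)+K(10): 33≡7 → H
R(17)+U(20): 37≡11 → L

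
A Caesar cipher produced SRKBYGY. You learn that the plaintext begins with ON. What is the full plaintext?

From the crib: S(18)−O(14)=4, so the shift is 4.
Subtract 4 from each ciphertext letter:
S(18): 18−4=14 → O
R(17): 17−4=13 → N
K(10): 10−4=6 → G
B(1): 1−4=-3≡23 → X
Y(24): 24−4=20 → U
G(6): 6−4=2 → C
Y(24): 24−4=20 → U

ONGXUCU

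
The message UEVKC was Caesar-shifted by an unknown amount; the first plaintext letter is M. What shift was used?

From the crib: U(20)−M(12)=8, so the shift is 8.

8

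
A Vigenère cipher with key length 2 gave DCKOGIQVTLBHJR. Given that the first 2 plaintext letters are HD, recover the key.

Subtract each crib letter from the matching ciphertext letter (mod 26):
D(3)−H(7)=-4≡22 → W
C(2)−D(3)=-1≡25 → Z

WZ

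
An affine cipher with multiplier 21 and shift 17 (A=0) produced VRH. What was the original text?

UAC

The inverse of 21 mod 26 is 5, since 21·5=105≡1. Apply D(y)=5·(y−17) mod 26:
V(21): 5·(21−17)=20 → U
R(17): 5·(17−17)=0 → A
H(7): 5·(7−17)=-50≡2 → C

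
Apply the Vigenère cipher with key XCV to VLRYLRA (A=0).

Repeat the key across the message: XCVXCVX
V(21)+X(23): 44≡18 → S
L(11)+C(2): 13 → N
R(17)+V(21): 38≡12 → M
Y(24)+X(23): 47≡21 → V
L(11)+C(2): 13 → N
R(17)+V(21): 38≡12 → M
A(0)+X(23): 23 → X

SNMVNMX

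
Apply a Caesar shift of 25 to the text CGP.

BFO

C(2): 2+25=27≡1 → B
G(6): 6+25=31≡5 → F
P(15): 15+25=40≡14 → O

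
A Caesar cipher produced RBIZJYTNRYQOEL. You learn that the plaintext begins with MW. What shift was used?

From the crib: R(17)−M(12)=5, so the shift is 5.

5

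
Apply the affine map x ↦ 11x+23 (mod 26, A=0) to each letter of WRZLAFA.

FCMOXAX

W(22): 11·22+23=265≡5 → F
R(17): 11·17+23=210≡2 → C
Z(25): 11·25+23=298≡12 → M
L(11): 11·11+23=144≡14 → O
A(0): 11·0+23=23 → X
F(5): 11·5+23=78≡0 → A
A(0): 11·0+23=23 → X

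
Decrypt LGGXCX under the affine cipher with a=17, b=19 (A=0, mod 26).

YNNOZO

The inverse of 17 mod 26 is 23, since 17·23=391≡1. Apply D(y)=23·(y−19) mod 26:
L(11): 23·(11−19)=-184≡24 → Y
G(6): 23·(6−19)=-299≡13 → N
G(6): 23·(6−19)=-299≡13 → N
X(23): 23·(23−19)=92≡14 → O
C(2): 23·(2−19)=-391≡25 → Z
X(23): 23·(23−19)=92≡14 → O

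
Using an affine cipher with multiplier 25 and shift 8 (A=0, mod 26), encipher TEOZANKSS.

T(19): 25·19+8=483≡15 → P
E(4): 25·4+8=108≡4 → E
O(14): 25·14+8=358≡20 → U
Z(25): 25·25+8=633≡9 → J
A(0): 25·0+8=8 → I
N(13): 25·13+8=333≡21 → V
K(10): 25·10+8=258≡24 → Y
S(18): 25·18+8=458≡16 → Q
S(18): 25·18+8=458≡16 → Q

PEUJIVYQQ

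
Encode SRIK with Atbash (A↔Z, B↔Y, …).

S(18) → H(7)
R(17) → I(8)
I(8) → R(17)
K(10) → P(15)

HIRP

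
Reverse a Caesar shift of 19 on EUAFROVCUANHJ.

E(4): 4−19=-15≡11 → L
U(20): 20−19=1 → B
A(0): 0−19=-19≡7 → H
F(5): 5−19=-14≡12 → M
R(17): 17−19=-2≡24 → Y
O(14): 14−19=-5≡21 → V
V(21): 21−19=2 → C
C(2): 2−19=-17≡9 → J
U(20): 20−19=1 → B
A(0): 0−19=-19≡7 → H
N(13): 13−19=-6≡20 → U
H(7): 7−19=-12≡14 → O
J(9): 9−19=-10≡16 → Q

LBHMYVCJBHUOQ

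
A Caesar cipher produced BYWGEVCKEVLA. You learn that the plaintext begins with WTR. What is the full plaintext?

From the crib: B(1)−W(22)=-21≡5, so the shift is 5.
Subtract 5 from each ciphertext letter:
B(1): 1−5=-4≡22 → W
Y(24): 24−5=19 → T
W(22): 22−5=17 → R
G(6): 6−5=1 → B
E(4): 4−5=-1≡25 → Z
V(21): 21−5=16 → Q
C(2): 2−5=-3≡23 → X
K(10): 10−5=5 → F
E(4): 4−5=-1≡25 → Z
V(21): 21−5=16 → Q
L(11): 11−5=6 → G
A(0): 0−5=-5≡21 → V

WTRBZQXFZQGV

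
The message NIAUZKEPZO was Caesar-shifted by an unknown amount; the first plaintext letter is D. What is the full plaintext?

DYQKPAUFPE

From the crib: N(13)−D(3)=10, so the shift is 10.
Subtract 10 from each ciphertext letter:
N(13): 13−10=3 → D
I(8): 8−10=-2≡24 → Y
A(0): 0−10=-10≡16 → Q
U(20): 20−10=10 → K
Z(25): 25−10=15 → P
K(10): 10−10=0 → A
E(4): 4−10=-6≡20 → U
P(15): 15−10=5 → F
Z(25): 25−10=15 → P
O(14): 14−10=4 → E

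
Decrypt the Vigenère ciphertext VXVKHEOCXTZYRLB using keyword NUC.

IDTXNCBIVGFWERZ

Repeat the key across the ciphertext: NUCNUCNUCNUCNUC
V(21)−N(13): 8 → I
X(23)−U(20): 3 → D
V(21)−C(2): 19 → T
K(10)−N(13): -3≡23 → X
H(7)−U(20): -13≡13 → N
E(4)−C(2): 2 → C
O(14)−N(13): 1 → B
C(2)−U(20): -18≡8 → I
X(23)−C(2): 21 → V
T(19)−N(13): 6 → G
Z(25)−U(20): 5 → F
Y(24)−C(2): 22 → W
R(17)−N(13): 4 → E
L(11)−U(20): -9≡17 → R
B(1)−C(2): -1≡25 → Z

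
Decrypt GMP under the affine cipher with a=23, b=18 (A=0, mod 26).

The inverse of 23 mod 26 is 17, since 23·17=391≡1. Apply D(y)=17·(y−18) mod 26:
G(6): 17·(6−18)=-204≡4 → E
M(12): 17·(12−18)=-102≡2 → C
P(15): 17·(15−18)=-51≡1 → B

ECB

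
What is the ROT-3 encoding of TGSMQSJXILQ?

T(19): 19+3=22 → W
G(6): 6+3=9 → J
S(18): 18+3=21 → V
M(12): 12+3=15 → P
Q(16): 16+3=19 → T
S(18): 18+3=21 → V
J(9): 9+3=12 → M
X(23): 23+3=26≡0 → A
I(8): 8+3=11 → L
L(11): 11+3=14 → O
Q(16): 16+3=19 → T

WJVPTVMALOT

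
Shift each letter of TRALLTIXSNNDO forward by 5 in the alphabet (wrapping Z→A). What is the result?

T(19): 19+5=24 → Y
R(17): 17+5=22 → W
A(0): 0+5=5 → F
L(11): 11+5=16 → Q
L(11): 11+5=16 → Q
T(19): 19+5=24 → Y
I(8): 8+5=13 → N
X(23): 23+5=28≡2 → C
S(18): 18+5=23 → X
N(13): 13+5=18 → S
N(13): 13+5=18 → S
D(3): 3+5=8 → I
O(14): 14+5=19 → T

YWFQQYNCXSSIT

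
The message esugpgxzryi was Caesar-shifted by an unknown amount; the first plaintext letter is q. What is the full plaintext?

From the crib: e(4)−q(16)=-12≡14, so the shift is 14.
Subtract 14 from each ciphertext letter:
e(4): 4−14=-10≡16 → q
s(18): 18−14=4 → e
u(20): 20−14=6 → g
g(6): 6−14=-8≡18 → s
p(15): 15−14=1 → b
g(6): 6−14=-8≡18 → s
x(23): 23−14=9 → j
z(25): 25−14=11 → l
r(17): 17−14=3 → d
y(24): 24−14=10 → k
i(8): 8−14=-6≡20 → u

qegsbsjldku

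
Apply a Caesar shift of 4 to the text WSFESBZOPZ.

W(22): 22+4=26≡0 → A
S(18): 18+4=22 → W
F(5): 5+4=9 → J
E(4): 4+4=8 → I
S(18): 18+4=22 → W
B(1): 1+4=5 → F
Z(25): 25+4=29≡3 → D
O(14): 14+4=18 → S
P(15): 15+4=19 → T
Z(25): 25+4=29≡3 → D

AWJIWFDSTD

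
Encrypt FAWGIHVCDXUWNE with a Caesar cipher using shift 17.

F(5): 5+17=22 → W
A(0): 0+17=17 → R
W(22): 22+17=39≡13 → N
G(6): 6+17=23 → X
I(8): 8+17=25 → Z
H(7): 7+17=24 → Y
V(21): 21+17=38≡12 → M
C(2): 2+17=19 → T
D(3): 3+17=20 → U
X(23): 23+17=40≡14 → O
U(20): 20+17=37≡11 → L
W(22): 22+17=39≡13 → N
N(13): 13+17=30≡4 → E
E(4): 4+17=21 → V

WRNXZYMTUOLNEV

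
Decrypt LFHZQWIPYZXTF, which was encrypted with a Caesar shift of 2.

JDFXOUGNWXVRD

L(11): 11−2=9 → J
F(5): 5−2=3 → D
H(7): 7−2=5 → F
Z(25): 25−2=23 → X
Q(16): 16−2=14 → O
W(22): 22−2=20 → U
I(8): 8−2=6 → G
P(15): 15−2=13 → N
Y(24): 24−2=22 → W
Z(25): 25−2=23 → X
X(23): 23−2=21 → V
T(19): 19−2=17 → R
F(5): 5−2=3 → D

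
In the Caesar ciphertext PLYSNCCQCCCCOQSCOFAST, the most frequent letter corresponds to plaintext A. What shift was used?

The most frequent ciphertext letter is C (appears 7 times).
C is position 2; A is position 0.
Shift = 2.

2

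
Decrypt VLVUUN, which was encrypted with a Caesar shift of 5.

V(21): 21−5=16 → Q
L(11): 11−5=6 → G
V(21): 21−5=16 → Q
U(20): 20−5=15 → P
U(20): 20−5=15 → P
N(13): 13−5=8 → I

QGQPPI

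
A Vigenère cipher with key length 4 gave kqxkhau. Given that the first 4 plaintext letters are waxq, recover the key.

oqau

Subtract each crib letter from the matching ciphertext letter (mod 26):
k(10)−w(22)=-12≡14 → o
q(16)−a(0)=16 → q
x(23)−x(23)=0 → a
k(10)−q(16)=-6≡20 → u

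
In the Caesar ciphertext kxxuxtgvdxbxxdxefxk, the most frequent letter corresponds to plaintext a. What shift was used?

The most frequent ciphertext letter is x (appears 8 times).
x is position 23; a is position 0.
Shift = 23.

23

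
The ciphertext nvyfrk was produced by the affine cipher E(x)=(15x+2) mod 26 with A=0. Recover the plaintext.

The inverse of 15 mod 26 is 7, since 15·7=105≡1. Apply D(y)=7·(y−2) mod 26:
n(13): 7·(13−2)=77≡25 → z
v(21): 7·(21−2)=133≡3 → d
y(24): 7·(24−2)=154≡24 → y
f(5): 7·(5−2)=21 → v
r(17): 7·(17−2)=105≡1 → b
k(10): 7·(10−2)=56≡4 → e

zdyvbe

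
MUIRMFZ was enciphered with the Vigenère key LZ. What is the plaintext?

BVXSBGO

Repeat the key across the ciphertext: LZLZLZL
M(12)−L(11): 1 → B
U(20)−Z(25): -5≡21 → V
I(8)−L(11): -3≡23 → X
R(17)−Z(25): -8≡18 → S
M(12)−L(11): 1 → B
F(5)−Z(25): -20≡6 → G
Z(25)−L(11): 14 → O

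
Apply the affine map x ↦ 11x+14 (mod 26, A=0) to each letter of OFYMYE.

O(14): 11·14+14=168≡12 → M
F(5): 11·5+14=69≡17 → R
Y(24): 11·24+14=278≡18 → S
M(12): 11·12+14=146≡16 → Q
Y(24): 11·24+14=278≡18 → S
E(4): 11·4+14=58≡6 → G

MRSQSG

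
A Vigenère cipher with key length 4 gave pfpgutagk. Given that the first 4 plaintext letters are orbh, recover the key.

Subtract each crib letter from the matching ciphertext letter (mod 26):
p(15)−o(14)=1 → b
f(5)−r(17)=-12≡14 → o
p(15)−b(1)=14 → o
g(6)−h(7)=-1≡25 → z

booz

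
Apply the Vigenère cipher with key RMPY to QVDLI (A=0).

Repeat the key across the message: RMPYR
Q(16)+R(17): 33≡7 → H
V(21)+M(12): 33≡7 → H
D(3)+P(15): 18 → S
L(11)+Y(24): 35≡9 → J
I(8)+R(17): 25 → Z

HHSJZ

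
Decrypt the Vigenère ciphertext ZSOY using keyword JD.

Repeat the key across the ciphertext: JDJD
Z(25)−J(9): 16 → Q
S(18)−D(3): 15 → P
O(14)−J(9): 5 → F
Y(24)−D(3): 21 → V

QPFV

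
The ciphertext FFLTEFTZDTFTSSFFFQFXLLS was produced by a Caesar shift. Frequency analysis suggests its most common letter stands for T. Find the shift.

12

The most frequent ciphertext letter is F (appears 8 times).
F is position 5; T is position 19.
Shift = -14≡12.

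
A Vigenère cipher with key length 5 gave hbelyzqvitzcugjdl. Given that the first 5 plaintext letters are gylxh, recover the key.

Subtract each crib letter from the matching ciphertext letter (mod 26):
h(7)−g(6)=1 → b
b(1)−y(24)=-23≡3 → d
e(4)−l(11)=-7≡19 → t
l(11)−x(23)=-12≡14 → o
y(24)−h(7)=17 → r

bdtor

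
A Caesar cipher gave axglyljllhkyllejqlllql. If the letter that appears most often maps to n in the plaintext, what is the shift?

24

The most frequent ciphertext letter is l (appears 10 times).
l is position 11; n is position 13.
Shift = -2≡24.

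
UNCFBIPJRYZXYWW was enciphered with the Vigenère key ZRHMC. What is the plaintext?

VWVTZJYCFWAGRKU

Repeat the key across the ciphertext: ZRHMCZRHMCZRHMC
U(20)−Z(25): -5≡21 → V
N(13)−R(17): -4≡22 → W
C(2)−H(7): -5≡21 → V
F(5)−M(12): -7≡19 → T
B(1)−C(2): -1≡25 → Z
I(8)−Z(25): -17≡9 → J
P(15)−R(17): -2≡24 → Y
J(9)−H(7): 2 → C
R(17)−M(12): 5 → F
Y(24)−C(2): 22 → W
Z(25)−Z(25): 0 → A
X(23)−R(17): 6 → G
Y(24)−H(7): 17 → R
W(22)−M(12): 10 → K
W(22)−C(2): 20 → U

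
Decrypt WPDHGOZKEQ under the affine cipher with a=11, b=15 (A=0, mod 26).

DAGELHIJZT

The inverse of 11 mod 26 is 19, since 11·19=209≡1. Apply D(y)=19·(y−15) mod 26:
W(22): 19·(22−15)=133≡3 → D
P(15): 19·(15−15)=0 → A
D(3): 19·(3−15)=-228≡6 → G
H(7): 19·(7−15)=-152≡4 → E
G(6): 19·(6−15)=-171≡11 → L
O(14): 19·(14−15)=-19≡7 → H
Z(25): 19·(25−15)=190≡8 → I
K(10): 19·(10−15)=-95≡9 → J
E(4): 19·(4−15)=-209≡25 → Z
Q(16): 19·(16−15)=19 → T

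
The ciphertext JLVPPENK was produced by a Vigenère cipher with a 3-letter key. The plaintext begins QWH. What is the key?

TPO

Subtract each crib letter from the matching ciphertext letter (mod 26):
J(9)−Q(16)=-7≡19 → T
L(11)−W(22)=-11≡15 → P
V(21)−H(7)=14 → O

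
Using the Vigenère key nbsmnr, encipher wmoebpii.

jngqogvj

Repeat the key across the message: nbsmnrnb
w(22)+n(13): 35≡9 → j
m(12)+b(1): 13 → n
o(14)+s(18): 32≡6 → g
e(4)+m(12): 16 → q
b(1)+n(13): 14 → o
p(15)+r(17): 32≡6 → g
i(8)+n(13): 21 → v
i(8)+b(1): 9 → j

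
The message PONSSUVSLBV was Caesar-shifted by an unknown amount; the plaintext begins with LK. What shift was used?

4

From the crib: P(15)−L(11)=4, so the shift is 4.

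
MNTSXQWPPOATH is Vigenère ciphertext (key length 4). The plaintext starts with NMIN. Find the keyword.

ZBLF

Subtract each crib letter from the matching ciphertext letter (mod 26):
M(12)−N(13)=-1≡25 → Z
N(13)−M(12)=1 → B
T(19)−I(8)=11 → L
S(18)−N(13)=5 → F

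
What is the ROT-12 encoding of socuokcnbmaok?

s(18): 18+12=30≡4 → e
o(14): 14+12=26≡0 → a
c(2): 2+12=14 → o
u(20): 20+12=32≡6 → g
o(14): 14+12=26≡0 → a
k(10): 10+12=22 → w
c(2): 2+12=14 → o
n(13): 13+12=25 → z
b(1): 1+12=13 → n
m(12): 12+12=24 → y
a(0): 0+12=12 → m
o(14): 14+12=26≡0 → a
k(10): 10+12=22 → w

eaogawoznymaw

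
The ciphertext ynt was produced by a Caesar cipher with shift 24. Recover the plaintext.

y(24): 24−24=0 → a
n(13): 13−24=-11≡15 → p
t(19): 19−24=-5≡21 → v

apv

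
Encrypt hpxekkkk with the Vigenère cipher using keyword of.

vuljypyp

Repeat the key across the message: ofofofof
h(7)+o(14): 21 → v
p(15)+f(5): 20 → u
x(23)+o(14): 37≡11 → l
e(4)+f(5): 9 → j
k(10)+o(14): 24 → y
k(10)+f(5): 15 → p
k(10)+o(14): 24 → y
k(10)+f(5): 15 → p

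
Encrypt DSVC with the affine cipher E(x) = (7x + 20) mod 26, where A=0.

D(3): 7·3+20=41≡15 → P
S(18): 7·18+20=146≡16 → Q
V(21): 7·21+20=167≡11 → L
C(2): 7·2+20=34≡8 → I

PQLI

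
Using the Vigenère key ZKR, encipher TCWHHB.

SMNGRS

Repeat the key across the message: ZKRZKR
T(19)+Z(25): 44≡18 → S
C(2)+K(10): 12 → M
W(22)+R(17): 39≡13 → N
H(7)+Z(25): 32≡6 → G
H(7)+K(10): 17 → R
B(1)+R(17): 18 → S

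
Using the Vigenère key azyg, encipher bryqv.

Repeat the key across the message: azyga
b(1)+a(0): 1 → b
r(17)+z(25): 42≡16 → q
y(24)+y(24): 48≡22 → w
q(16)+g(6): 22 → w
v(21)+a(0): 21 → v

bqwwv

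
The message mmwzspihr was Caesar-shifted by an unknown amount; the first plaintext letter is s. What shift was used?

From the crib: m(12)−s(18)=-6≡20, so the shift is 20.

20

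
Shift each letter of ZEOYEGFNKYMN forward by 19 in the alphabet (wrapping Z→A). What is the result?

Z(25): 25+19=44≡18 → S
E(4): 4+19=23 → X
O(14): 14+19=33≡7 → H
Y(24): 24+19=43≡17 → R
E(4): 4+19=23 → X
G(6): 6+19=25 → Z
F(5): 5+19=24 → Y
N(13): 13+19=32≡6 → G
K(10): 10+19=29≡3 → D
Y(24): 24+19=43≡17 → R
M(12): 12+19=31≡5 → F
N(13): 13+19=32≡6 → G

SXHRXZYGDRFG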